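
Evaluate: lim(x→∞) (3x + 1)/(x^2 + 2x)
This is an ∞/∞ indeterminate form.

Apply L'Hôpital's rule: differentiate numerator and denominator separately.
  f(x) = 3·x + 1   ⇒   f'(x) = 3
  g(x) = x^2 + 2·x   ⇒   g'(x) = 2·x + 2
  lim(x→∞) f'(x)/g'(x) = lim(x→∞) (3)/(2·x + 2)
  = 0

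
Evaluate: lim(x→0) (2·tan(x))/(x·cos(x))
This is a 0/0 indeterminate form.

Apply L'Hôpital's rule: differentiate numerator and denominator separately.
  f(x) = 2·tan(x)   ⇒   f'(x) = 2·tan(x)^2 + 2
  g(x) = x·cos(x)   ⇒   g'(x) = -x·sin(x) + cos(x)
  lim(x→0) f'(x)/g'(x) = lim(x→0) (2·tan(x)^2 + 2)/(-x·sin(x) + cos(x))
  = 2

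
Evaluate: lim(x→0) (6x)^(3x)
This is an exponential indeterminate form.

For exponential indeterminate forms, take the natural log:
  Let L = lim(x→0) (6x)^(3x)
  Then ln(L) = lim(x→0) [exponent × ln(base)]
  Evaluate using L'Hôpital or standard limits, then exponentiate.
  L = 1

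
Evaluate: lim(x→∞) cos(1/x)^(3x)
This is an exponential indeterminate form.

For exponential indeterminate forms, take the natural log:
  Let L = lim(x→∞) cos(1/x)^(3x)
  Then ln(L) = lim(x→∞) [exponent × ln(base)]
  Evaluate using L'Hôpital or standard limits, then exponentiate.
  L = 1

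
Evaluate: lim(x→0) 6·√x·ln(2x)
This is a 0·∞ indeterminate form.

Rewrite 0·∞ as a quotient (0/0 or ∞/∞ form), then apply L'Hôpital's rule:
  lim(x→0) 6·√x·ln(2x) = 0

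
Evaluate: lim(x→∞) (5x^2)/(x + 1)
This is an ∞/∞ indeterminate form.

Apply L'Hôpital's rule: differentiate numerator and denominator separately.
  f(x) = 5·x^2   ⇒   f'(x) = 10·x
  g(x) = x + 1   ⇒   g'(x) = 1
  lim(x→∞) f'(x)/g'(x) = lim(x→∞) (10·x)/(1)
  = ∞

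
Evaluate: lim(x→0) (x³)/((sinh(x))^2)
This is a 0/0 indeterminate form.

Apply L'Hôpital's rule: differentiate numerator and denominator separately.
  f(x) = x^3   ⇒   f'(x) = 3·x^2
  g(x) = sinh(x)^2   ⇒   g'(x) = 2·sinh(x)·cosh(x)
  lim(x→0) f'(x)/g'(x) = lim(x→0) (3·x^2)/(2·sinh(x)·cosh(x))
  = 0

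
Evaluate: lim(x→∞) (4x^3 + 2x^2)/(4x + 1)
This is an ∞/∞ indeterminate form.

Apply L'Hôpital's rule: differentiate numerator and denominator separately.
  f(x) = 4·x^3 + 2·x^2   ⇒   f'(x) = 12·x^2 + 4·x
  g(x) = 4·x + 1   ⇒   g'(x) = 4
  lim(x→∞) f'(x)/g'(x) = lim(x→∞) (12·x^2 + 4·x)/(4)
  = ∞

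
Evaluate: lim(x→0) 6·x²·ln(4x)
This is a 0·∞ indeterminate form.

Rewrite 0·∞ as a quotient (0/0 or ∞/∞ form), then apply L'Hôpital's rule:
  lim(x→0) 6·x²·ln(4x) = 0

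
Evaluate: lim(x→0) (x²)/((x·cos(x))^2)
This is a 0/0 indeterminate form.

Apply L'Hôpital's rule: differentiate numerator and denominator separately.
  f(x) = x^2   ⇒   f'(x) = 2·x
  g(x) = x^2·cos(x)^2   ⇒   g'(x) = -2·x^2·sin(x)·cos(x) + 2·x·cos(x)^2
  lim(x→0) f'(x)/g'(x) = lim(x→0) (2·x)/(-2·x^2·sin(x)·cos(x) + 2·x·cos(x)^2)
  = 1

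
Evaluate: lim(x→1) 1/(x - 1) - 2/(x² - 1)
This is an ∞-∞ indeterminate form.

Combine fractions or rationalize to convert ∞-∞ to 0/0 form:
  lim(x→1) 1/(x - 1) - 2/(x² - 1) = 1/2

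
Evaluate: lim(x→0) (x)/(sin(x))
This is a 0/0 indeterminate form.

Apply L'Hôpital's rule: differentiate numerator and denominator separately.
  f(x) = x   ⇒   f'(x) = 1
  g(x) = sin(x)   ⇒   g'(x) = cos(x)
  lim(x→0) f'(x)/g'(x) = lim(x→0) (1)/(cos(x))
  = 1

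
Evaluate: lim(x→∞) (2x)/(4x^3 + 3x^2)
This is an ∞/∞ indeterminate form.

Apply L'Hôpital's rule: differentiate numerator and denominator separately.
  f(x) = 2·x   ⇒   f'(x) = 2
  g(x) = 4·x^3 + 3·x^2   ⇒   g'(x) = 12·x^2 + 6·x
  lim(x→∞) f'(x)/g'(x) = lim(x→∞) (2)/(12·x^2 + 6·x)
  = 0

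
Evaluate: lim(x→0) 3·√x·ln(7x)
This is a 0·∞ indeterminate form.

Rewrite 0·∞ as a quotient (0/0 or ∞/∞ form), then apply L'Hôpital's rule:
  lim(x→0) 3·√x·ln(7x) = 0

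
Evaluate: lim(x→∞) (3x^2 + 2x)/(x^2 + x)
This is an ∞/∞ indeterminate form.

Apply L'Hôpital's rule: differentiate numerator and denominator separately.
  f(x) = 3·x^2 + 2·x   ⇒   f'(x) = 6·x + 2
  g(x) = x^2 + x   ⇒   g'(x) = 2·x + 1
  lim(x→∞) f'(x)/g'(x) = lim(x→∞) (6·x + 2)/(2·x + 1)
  = 3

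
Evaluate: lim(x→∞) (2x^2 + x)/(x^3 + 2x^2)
This is an ∞/∞ indeterminate form.

Apply L'Hôpital's rule: differentiate numerator and denominator separately.
  f(x) = 2·x^2 + x   ⇒   f'(x) = 4·x + 1
  g(x) = x^3 + 2·x^2   ⇒   g'(x) = 3·x^2 + 4·x
  lim(x→∞) f'(x)/g'(x) = lim(x→∞) (4·x + 1)/(3·x^2 + 4·x)
  = 0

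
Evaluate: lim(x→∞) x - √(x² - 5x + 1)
This is an ∞-∞ indeterminate form.

Combine fractions or rationalize to convert ∞-∞ to 0/0 form:
  lim(x→∞) x - √(x² - 5x + 1) = 5/2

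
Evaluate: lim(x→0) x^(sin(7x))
This is an exponential indeterminate form.

For exponential indeterminate forms, take the natural log:
  Let L = lim(x→0) x^(sin(7x))
  Then ln(L) = lim(x→0) [exponent × ln(base)]
  Evaluate using L'Hôpital or standard limits, then exponentiate.
  L = 1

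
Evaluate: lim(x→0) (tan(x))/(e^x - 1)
This is a 0/0 indeterminate form.

Apply L'Hôpital's rule: differentiate numerator and denominator separately.
  f(x) = tan(x)   ⇒   f'(x) = tan(x)^2 + 1
  g(x) = e^(x) - 1   ⇒   g'(x) = e^(x)
  lim(x→0) f'(x)/g'(x) = lim(x→0) (tan(x)^2 + 1)/(e^(x))
  = 1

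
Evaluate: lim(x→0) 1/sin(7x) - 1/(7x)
This is an ∞-∞ indeterminate form.

Combine fractions or rationalize to convert ∞-∞ to 0/0 form:
  lim(x→0) 1/sin(7x) - 1/(7x) = 0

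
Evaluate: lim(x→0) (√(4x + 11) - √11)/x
This is a standard limit.

Factor or rationalize the expression:
  lim(x→0) (√(4x + 11) - √11)/x = 2·sqrt(11)/11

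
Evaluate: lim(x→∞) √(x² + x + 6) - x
This is an ∞-∞ indeterminate form.

Combine fractions or rationalize to convert ∞-∞ to 0/0 form:
  lim(x→∞) √(x² + x + 6) - x = 1/2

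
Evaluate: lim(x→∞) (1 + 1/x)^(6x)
This is an exponential indeterminate form.

For exponential indeterminate forms, take the natural log:
  Let L = lim(x→∞) (1 + 1/x)^(6x)
  Then ln(L) = lim(x→∞) [exponent × ln(base)]
  Evaluate using L'Hôpital or standard limits, then exponentiate.
  L = e^(6)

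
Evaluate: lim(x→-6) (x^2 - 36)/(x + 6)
This is a standard limit.

Factor or rationalize the expression:
  lim(x→-6) (x^2 - 36)/(x + 6) = -12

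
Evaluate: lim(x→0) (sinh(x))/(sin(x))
This is a 0/0 indeterminate form.

Apply L'Hôpital's rule: differentiate numerator and denominator separately.
  f(x) = sinh(x)   ⇒   f'(x) = cosh(x)
  g(x) = sin(x)   ⇒   g'(x) = cos(x)
  lim(x→0) f'(x)/g'(x) = lim(x→0) (cosh(x))/(cos(x))
  = 1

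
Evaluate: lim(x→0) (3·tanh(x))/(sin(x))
This is a 0/0 indeterminate form.

Apply L'Hôpital's rule: differentiate numerator and denominator separately.
  f(x) = 3·tanh(x)   ⇒   f'(x) = 3 - 3·tanh(x)^2
  g(x) = sin(x)   ⇒   g'(x) = cos(x)
  lim(x→0) f'(x)/g'(x) = lim(x→0) (3 - 3·tanh(x)^2)/(cos(x))
  = 3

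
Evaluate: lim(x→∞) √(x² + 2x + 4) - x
This is an ∞-∞ indeterminate form.

Combine fractions or rationalize to convert ∞-∞ to 0/0 form:
  lim(x→∞) √(x² + 2x + 4) - x = 1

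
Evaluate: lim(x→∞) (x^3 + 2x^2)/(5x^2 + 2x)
This is an ∞/∞ indeterminate form.

Apply L'Hôpital's rule: differentiate numerator and denominator separately.
  f(x) = x^3 + 2·x^2   ⇒   f'(x) = 3·x^2 + 4·x
  g(x) = 5·x^2 + 2·x   ⇒   g'(x) = 10·x + 2
  lim(x→∞) f'(x)/g'(x) = lim(x→∞) (3·x^2 + 4·x)/(10·x + 2)
  = ∞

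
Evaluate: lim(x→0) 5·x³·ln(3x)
This is a 0·∞ indeterminate form.

Rewrite 0·∞ as a quotient (0/0 or ∞/∞ form), then apply L'Hôpital's rule:
  lim(x→0) 5·x³·ln(3x) = 0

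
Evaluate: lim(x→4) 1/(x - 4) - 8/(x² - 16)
This is an ∞-∞ indeterminate form.

Combine fractions or rationalize to convert ∞-∞ to 0/0 form:
  lim(x→4) 1/(x - 4) - 8/(x² - 16) = 1/8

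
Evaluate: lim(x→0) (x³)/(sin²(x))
This is a 0/0 indeterminate form.

Apply L'Hôpital's rule: differentiate numerator and denominator separately.
  f(x) = x^3   ⇒   f'(x) = 3·x^2
  g(x) = sin(x)^2   ⇒   g'(x) = 2·sin(x)·cos(x)
  lim(x→0) f'(x)/g'(x) = lim(x→0) (3·x^2)/(2·sin(x)·cos(x))
  = 0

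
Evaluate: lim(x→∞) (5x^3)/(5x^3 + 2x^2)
This is an ∞/∞ indeterminate form.

Apply L'Hôpital's rule: differentiate numerator and denominator separately.
  f(x) = 5·x^3   ⇒   f'(x) = 15·x^2
  g(x) = 5·x^3 + 2·x^2   ⇒   g'(x) = 15·x^2 + 4·x
  lim(x→∞) f'(x)/g'(x) = lim(x→∞) (15·x^2)/(15·x^2 + 4·x)
  = 1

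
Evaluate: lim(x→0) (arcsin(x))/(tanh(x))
This is a 0/0 indeterminate form.

Apply L'Hôpital's rule: differentiate numerator and denominator separately.
  f(x) = asin(x)   ⇒   f'(x) = 1/sqrt(1 - x^2)
  g(x) = tanh(x)   ⇒   g'(x) = 1 - tanh(x)^2
  lim(x→0) f'(x)/g'(x) = lim(x→0) (1/sqrt(1 - x^2))/(1 - tanh(x)^2)
  = 1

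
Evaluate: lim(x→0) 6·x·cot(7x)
This is a 0·∞ indeterminate form.

Rewrite 0·∞ as a quotient (0/0 or ∞/∞ form), then apply L'Hôpital's rule:
  lim(x→0) 6·x·cot(7x) = 6/7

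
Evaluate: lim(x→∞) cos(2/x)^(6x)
This is an exponential indeterminate form.

For exponential indeterminate forms, take the natural log:
  Let L = lim(x→∞) cos(2/x)^(6x)
  Then ln(L) = lim(x→∞) [exponent × ln(base)]
  Evaluate using L'Hôpital or standard limits, then exponentiate.
  L = 1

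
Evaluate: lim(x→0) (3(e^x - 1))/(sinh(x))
This is a 0/0 indeterminate form.

Apply L'Hôpital's rule: differentiate numerator and denominator separately.
  f(x) = 3·e^(x) - 3   ⇒   f'(x) = 3·e^(x)
  g(x) = sinh(x)   ⇒   g'(x) = cosh(x)
  lim(x→0) f'(x)/g'(x) = lim(x→0) (3·e^(x))/(cosh(x))
  = 3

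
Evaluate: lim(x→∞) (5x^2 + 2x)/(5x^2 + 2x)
This is an ∞/∞ indeterminate form.

Apply L'Hôpital's rule: differentiate numerator and denominator separately.
  f(x) = 5·x^2 + 2·x   ⇒   f'(x) = 10·x + 2
  g(x) = 5·x^2 + 2·x   ⇒   g'(x) = 10·x + 2
  lim(x→∞) f'(x)/g'(x) = lim(x→∞) (10·x + 2)/(10·x + 2)
  = 1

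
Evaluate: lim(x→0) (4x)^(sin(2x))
This is an exponential indeterminate form.

For exponential indeterminate forms, take the natural log:
  Let L = lim(x→0) (4x)^(sin(2x))
  Then ln(L) = lim(x→0) [exponent × ln(base)]
  Evaluate using L'Hôpital or standard limits, then exponentiate.
  L = 1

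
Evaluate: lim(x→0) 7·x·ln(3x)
This is a 0·∞ indeterminate form.

Rewrite 0·∞ as a quotient (0/0 or ∞/∞ form), then apply L'Hôpital's rule:
  lim(x→0) 7·x·ln(3x) = 0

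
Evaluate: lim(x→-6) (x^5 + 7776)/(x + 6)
This is a standard limit.

Factor or rationalize the expression:
  lim(x→-6) (x^5 + 7776)/(x + 6) = 6480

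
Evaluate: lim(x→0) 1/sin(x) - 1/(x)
This is an ∞-∞ indeterminate form.

Combine fractions or rationalize to convert ∞-∞ to 0/0 form:
  lim(x→0) 1/sin(x) - 1/(x) = 0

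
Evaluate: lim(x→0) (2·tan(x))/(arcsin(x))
This is a 0/0 indeterminate form.

Apply L'Hôpital's rule: differentiate numerator and denominator separately.
  f(x) = 2·tan(x)   ⇒   f'(x) = 2·tan(x)^2 + 2
  g(x) = asin(x)   ⇒   g'(x) = 1/sqrt(1 - x^2)
  lim(x→0) f'(x)/g'(x) = lim(x→0) (2·tan(x)^2 + 2)/(1/sqrt(1 - x^2))
  = 2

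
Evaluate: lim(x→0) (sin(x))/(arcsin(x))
This is a 0/0 indeterminate form.

Apply L'Hôpital's rule: differentiate numerator and denominator separately.
  f(x) = sin(x)   ⇒   f'(x) = cos(x)
  g(x) = asin(x)   ⇒   g'(x) = 1/sqrt(1 - x^2)
  lim(x→0) f'(x)/g'(x) = lim(x→0) (cos(x))/(1/sqrt(1 - x^2))
  = 1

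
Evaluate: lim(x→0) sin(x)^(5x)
This is an exponential indeterminate form.

For exponential indeterminate forms, take the natural log:
  Let L = lim(x→0) sin(x)^(5x)
  Then ln(L) = lim(x→0) [exponent × ln(base)]
  Evaluate using L'Hôpital or standard limits, then exponentiate.
  L = 1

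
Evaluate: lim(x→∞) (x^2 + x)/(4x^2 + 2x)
This is an ∞/∞ indeterminate form.

Apply L'Hôpital's rule: differentiate numerator and denominator separately.
  f(x) = x^2 + x   ⇒   f'(x) = 2·x + 1
  g(x) = 4·x^2 + 2·x   ⇒   g'(x) = 8·x + 2
  lim(x→∞) f'(x)/g'(x) = lim(x→∞) (2·x + 1)/(8·x + 2)
  = 1/4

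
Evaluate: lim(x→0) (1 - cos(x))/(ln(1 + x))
This is a 0/0 indeterminate form.

Apply L'Hôpital's rule: differentiate numerator and denominator separately.
  f(x) = 1 - cos(x)   ⇒   f'(x) = sin(x)
  g(x) = ln(x + 1)   ⇒   g'(x) = 1/(x + 1)
  lim(x→0) f'(x)/g'(x) = lim(x→0) (sin(x))/(1/(x + 1))
  = 0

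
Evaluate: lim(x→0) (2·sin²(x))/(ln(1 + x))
This is a 0/0 indeterminate form.

Apply L'Hôpital's rule: differentiate numerator and denominator separately.
  f(x) = 2·sin(x)^2   ⇒   f'(x) = 4·sin(x)·cos(x)
  g(x) = ln(x + 1)   ⇒   g'(x) = 1/(x + 1)
  lim(x→0) f'(x)/g'(x) = lim(x→0) (4·sin(x)·cos(x))/(1/(x + 1))
  = 0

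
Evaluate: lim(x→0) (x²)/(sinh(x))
This is a 0/0 indeterminate form.

Apply L'Hôpital's rule: differentiate numerator and denominator separately.
  f(x) = x^2   ⇒   f'(x) = 2·x
  g(x) = sinh(x)   ⇒   g'(x) = cosh(x)
  lim(x→0) f'(x)/g'(x) = lim(x→0) (2·x)/(cosh(x))
  = 0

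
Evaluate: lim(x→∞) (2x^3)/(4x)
This is an ∞/∞ indeterminate form.

Apply L'Hôpital's rule: differentiate numerator and denominator separately.
  f(x) = 2·x^3   ⇒   f'(x) = 6·x^2
  g(x) = 4·x   ⇒   g'(x) = 4
  lim(x→∞) f'(x)/g'(x) = lim(x→∞) (6·x^2)/(4)
  = ∞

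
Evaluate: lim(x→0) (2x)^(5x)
This is an exponential indeterminate form.

For exponential indeterminate forms, take the natural log:
  Let L = lim(x→0) (2x)^(5x)
  Then ln(L) = lim(x→0) [exponent × ln(base)]
  Evaluate using L'Hôpital or standard limits, then exponentiate.
  L = 1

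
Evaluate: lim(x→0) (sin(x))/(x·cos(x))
This is a 0/0 indeterminate form.

Apply L'Hôpital's rule: differentiate numerator and denominator separately.
  f(x) = sin(x)   ⇒   f'(x) = cos(x)
  g(x) = x·cos(x)   ⇒   g'(x) = -x·sin(x) + cos(x)
  lim(x→0) f'(x)/g'(x) = lim(x→0) (cos(x))/(-x·sin(x) + cos(x))
  = 1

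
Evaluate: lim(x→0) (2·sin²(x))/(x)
This is a 0/0 indeterminate form.

Apply L'Hôpital's rule: differentiate numerator and denominator separately.
  f(x) = 2·sin(x)^2   ⇒   f'(x) = 4·sin(x)·cos(x)
  g(x) = x   ⇒   g'(x) = 1
  lim(x→0) f'(x)/g'(x) = lim(x→0) (4·sin(x)·cos(x))/(1)
  = 0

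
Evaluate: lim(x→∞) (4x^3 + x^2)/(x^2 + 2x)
This is an ∞/∞ indeterminate form.

Apply L'Hôpital's rule: differentiate numerator and denominator separately.
  f(x) = 4·x^3 + x^2   ⇒   f'(x) = 12·x^2 + 2·x
  g(x) = x^2 + 2·x   ⇒   g'(x) = 2·x + 2
  lim(x→∞) f'(x)/g'(x) = lim(x→∞) (12·x^2 + 2·x)/(2·x + 2)
  = ∞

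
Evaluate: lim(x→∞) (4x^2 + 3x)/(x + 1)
This is an ∞/∞ indeterminate form.

Apply L'Hôpital's rule: differentiate numerator and denominator separately.
  f(x) = 4·x^2 + 3·x   ⇒   f'(x) = 8·x + 3
  g(x) = x + 1   ⇒   g'(x) = 1
  lim(x→∞) f'(x)/g'(x) = lim(x→∞) (8·x + 3)/(1)
  = ∞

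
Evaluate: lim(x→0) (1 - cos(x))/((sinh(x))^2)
This is a 0/0 indeterminate form.

Apply L'Hôpital's rule: differentiate numerator and denominator separately.
  f(x) = 1 - cos(x)   ⇒   f'(x) = sin(x)
  g(x) = sinh(x)^2   ⇒   g'(x) = 2·sinh(x)·cosh(x)
  lim(x→0) f'(x)/g'(x) = lim(x→0) (sin(x))/(2·sinh(x)·cosh(x))
  = 1/2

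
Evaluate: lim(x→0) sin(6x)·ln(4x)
This is a 0·∞ indeterminate form.

Rewrite 0·∞ as a quotient (0/0 or ∞/∞ form), then apply L'Hôpital's rule:
  lim(x→0) sin(6x)·ln(4x) = 0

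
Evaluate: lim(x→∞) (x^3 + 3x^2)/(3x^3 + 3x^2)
This is an ∞/∞ indeterminate form.

Apply L'Hôpital's rule: differentiate numerator and denominator separately.
  f(x) = x^3 + 3·x^2   ⇒   f'(x) = 3·x^2 + 6·x
  g(x) = 3·x^3 + 3·x^2   ⇒   g'(x) = 9·x^2 + 6·x
  lim(x→∞) f'(x)/g'(x) = lim(x→∞) (3·x^2 + 6·x)/(9·x^2 + 6·x)
  = 1/3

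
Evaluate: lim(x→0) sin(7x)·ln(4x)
This is a 0·∞ indeterminate form.

Rewrite 0·∞ as a quotient (0/0 or ∞/∞ form), then apply L'Hôpital's rule:
  lim(x→0) sin(7x)·ln(4x) = 0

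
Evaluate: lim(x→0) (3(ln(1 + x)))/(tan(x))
This is a 0/0 indeterminate form.

Apply L'Hôpital's rule: differentiate numerator and denominator separately.
  f(x) = 3·ln(x + 1)   ⇒   f'(x) = 3/(x + 1)
  g(x) = tan(x)   ⇒   g'(x) = tan(x)^2 + 1
  lim(x→0) f'(x)/g'(x) = lim(x→0) (3/(x + 1))/(tan(x)^2 + 1)
  = 3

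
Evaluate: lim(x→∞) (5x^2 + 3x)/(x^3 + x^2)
This is an ∞/∞ indeterminate form.

Apply L'Hôpital's rule: differentiate numerator and denominator separately.
  f(x) = 5·x^2 + 3·x   ⇒   f'(x) = 10·x + 3
  g(x) = x^3 + x^2   ⇒   g'(x) = 3·x^2 + 2·x
  lim(x→∞) f'(x)/g'(x) = lim(x→∞) (10·x + 3)/(3·x^2 + 2·x)
  = 0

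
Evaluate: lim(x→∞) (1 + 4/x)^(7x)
This is an exponential indeterminate form.

For exponential indeterminate forms, take the natural log:
  Let L = lim(x→∞) (1 + 4/x)^(7x)
  Then ln(L) = lim(x→∞) [exponent × ln(base)]
  Evaluate using L'Hôpital or standard limits, then exponentiate.
  L = e^(28)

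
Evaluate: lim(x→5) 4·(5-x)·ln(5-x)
This is a 0·∞ indeterminate form.

Rewrite 0·∞ as a quotient (0/0 or ∞/∞ form), then apply L'Hôpital's rule:
  lim(x→5) 4·(5-x)·ln(5-x) = 0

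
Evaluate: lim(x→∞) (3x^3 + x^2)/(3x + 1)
This is an ∞/∞ indeterminate form.

Apply L'Hôpital's rule: differentiate numerator and denominator separately.
  f(x) = 3·x^3 + x^2   ⇒   f'(x) = 9·x^2 + 2·x
  g(x) = 3·x + 1   ⇒   g'(x) = 3
  lim(x→∞) f'(x)/g'(x) = lim(x→∞) (9·x^2 + 2·x)/(3)
  = ∞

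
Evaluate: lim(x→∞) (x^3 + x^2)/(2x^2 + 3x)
This is an ∞/∞ indeterminate form.

Apply L'Hôpital's rule: differentiate numerator and denominator separately.
  f(x) = x^3 + x^2   ⇒   f'(x) = 3·x^2 + 2·x
  g(x) = 2·x^2 + 3·x   ⇒   g'(x) = 4·x + 3
  lim(x→∞) f'(x)/g'(x) = lim(x→∞) (3·x^2 + 2·x)/(4·x + 3)
  = ∞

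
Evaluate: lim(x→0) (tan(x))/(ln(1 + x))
This is a 0/0 indeterminate form.

Apply L'Hôpital's rule: differentiate numerator and denominator separately.
  f(x) = tan(x)   ⇒   f'(x) = tan(x)^2 + 1
  g(x) = ln(x + 1)   ⇒   g'(x) = 1/(x + 1)
  lim(x→0) f'(x)/g'(x) = lim(x→0) (tan(x)^2 + 1)/(1/(x + 1))
  = 1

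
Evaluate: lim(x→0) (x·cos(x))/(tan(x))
This is a 0/0 indeterminate form.

Apply L'Hôpital's rule: differentiate numerator and denominator separately.
  f(x) = x·cos(x)   ⇒   f'(x) = -x·sin(x) + cos(x)
  g(x) = tan(x)   ⇒   g'(x) = tan(x)^2 + 1
  lim(x→0) f'(x)/g'(x) = lim(x→0) (-x·sin(x) + cos(x))/(tan(x)^2 + 1)
  = 1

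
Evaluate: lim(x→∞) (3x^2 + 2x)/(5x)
This is an ∞/∞ indeterminate form.

Apply L'Hôpital's rule: differentiate numerator and denominator separately.
  f(x) = 3·x^2 + 2·x   ⇒   f'(x) = 6·x + 2
  g(x) = 5·x   ⇒   g'(x) = 5
  lim(x→∞) f'(x)/g'(x) = lim(x→∞) (6·x + 2)/(5)
  = ∞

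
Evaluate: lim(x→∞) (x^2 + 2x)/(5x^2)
This is an ∞/∞ indeterminate form.

Apply L'Hôpital's rule: differentiate numerator and denominator separately.
  f(x) = x^2 + 2·x   ⇒   f'(x) = 2·x + 2
  g(x) = 5·x^2   ⇒   g'(x) = 10·x
  lim(x→∞) f'(x)/g'(x) = lim(x→∞) (2·x + 2)/(10·x)
  = 1/5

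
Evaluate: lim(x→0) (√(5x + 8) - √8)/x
This is a standard limit.

Factor or rationalize the expression:
  lim(x→0) (√(5x + 8) - √8)/x = 5·sqrt(2)/8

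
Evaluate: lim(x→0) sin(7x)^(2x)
This is an exponential indeterminate form.

For exponential indeterminate forms, take the natural log:
  Let L = lim(x→0) sin(7x)^(2x)
  Then ln(L) = lim(x→0) [exponent × ln(base)]
  Evaluate using L'Hôpital or standard limits, then exponentiate.
  L = 1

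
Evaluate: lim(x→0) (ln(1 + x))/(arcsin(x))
This is a 0/0 indeterminate form.

Apply L'Hôpital's rule: differentiate numerator and denominator separately.
  f(x) = ln(x + 1)   ⇒   f'(x) = 1/(x + 1)
  g(x) = asin(x)   ⇒   g'(x) = 1/sqrt(1 - x^2)
  lim(x→0) f'(x)/g'(x) = lim(x→0) (1/(x + 1))/(1/sqrt(1 - x^2))
  = 1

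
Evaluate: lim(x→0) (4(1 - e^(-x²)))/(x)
This is a 0/0 indeterminate form.

Apply L'Hôpital's rule: differentiate numerator and denominator separately.
  f(x) = 4 - 4·e^(-x^2)   ⇒   f'(x) = 8·x·e^(-x^2)
  g(x) = x   ⇒   g'(x) = 1
  lim(x→0) f'(x)/g'(x) = lim(x→0) (8·x·e^(-x^2))/(1)
  = 0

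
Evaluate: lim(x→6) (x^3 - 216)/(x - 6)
This is a standard limit.

Factor or rationalize the expression:
  lim(x→6) (x^3 - 216)/(x - 6) = 108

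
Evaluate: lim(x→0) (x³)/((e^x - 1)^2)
This is a 0/0 indeterminate form.

Apply L'Hôpital's rule: differentiate numerator and denominator separately.
  f(x) = x^3   ⇒   f'(x) = 3·x^2
  g(x) = (e^(x) - 1)^2   ⇒   g'(x) = 2·(e^(x) - 1)·e^(x)
  lim(x→0) f'(x)/g'(x) = lim(x→0) (3·x^2)/(2·(e^(x) - 1)·e^(x))
  = 0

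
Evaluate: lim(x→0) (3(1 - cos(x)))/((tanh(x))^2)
This is a 0/0 indeterminate form.

Apply L'Hôpital's rule: differentiate numerator and denominator separately.
  f(x) = 3 - 3·cos(x)   ⇒   f'(x) = 3·sin(x)
  g(x) = tanh(x)^2   ⇒   g'(x) = (2 - 2·tanh(x)^2)·tanh(x)
  lim(x→0) f'(x)/g'(x) = lim(x→0) (3·sin(x))/((2 - 2·tanh(x)^2)·tanh(x))
  = 3/2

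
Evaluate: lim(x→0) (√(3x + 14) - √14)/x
This is a standard limit.

Factor or rationalize the expression:
  lim(x→0) (√(3x + 14) - √14)/x = 3·sqrt(14)/28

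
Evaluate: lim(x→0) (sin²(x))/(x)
This is a 0/0 indeterminate form.

Apply L'Hôpital's rule: differentiate numerator and denominator separately.
  f(x) = sin(x)^2   ⇒   f'(x) = 2·sin(x)·cos(x)
  g(x) = x   ⇒   g'(x) = 1
  lim(x→0) f'(x)/g'(x) = lim(x→0) (2·sin(x)·cos(x))/(1)
  = 0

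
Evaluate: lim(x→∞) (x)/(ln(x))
This is an ∞/∞ indeterminate form.

Apply L'Hôpital's rule: differentiate numerator and denominator separately.
  f(x) = x   ⇒   f'(x) = 1
  g(x) = ln(x)   ⇒   g'(x) = 1/x
  lim(x→∞) f'(x)/g'(x) = lim(x→∞) (1)/(1/x)
  = ∞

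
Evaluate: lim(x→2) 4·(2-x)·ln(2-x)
This is a 0·∞ indeterminate form.

Rewrite 0·∞ as a quotient (0/0 or ∞/∞ form), then apply L'Hôpital's rule:
  lim(x→2) 4·(2-x)·ln(2-x) = 0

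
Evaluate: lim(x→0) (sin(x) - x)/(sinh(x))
This is a 0/0 indeterminate form.

Apply L'Hôpital's rule: differentiate numerator and denominator separately.
  f(x) = -x + sin(x)   ⇒   f'(x) = cos(x) - 1
  g(x) = sinh(x)   ⇒   g'(x) = cosh(x)
  lim(x→0) f'(x)/g'(x) = lim(x→0) (cos(x) - 1)/(cosh(x))
  = 0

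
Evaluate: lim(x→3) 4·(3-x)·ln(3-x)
This is a 0·∞ indeterminate form.

Rewrite 0·∞ as a quotient (0/0 or ∞/∞ form), then apply L'Hôpital's rule:
  lim(x→3) 4·(3-x)·ln(3-x) = 0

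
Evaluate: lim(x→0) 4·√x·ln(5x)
This is a 0·∞ indeterminate form.

Rewrite 0·∞ as a quotient (0/0 or ∞/∞ form), then apply L'Hôpital's rule:
  lim(x→0) 4·√x·ln(5x) = 0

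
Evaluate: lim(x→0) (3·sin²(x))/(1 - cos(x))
This is a 0/0 indeterminate form.

Apply L'Hôpital's rule: differentiate numerator and denominator separately.
  f(x) = 3·sin(x)^2   ⇒   f'(x) = 6·sin(x)·cos(x)
  g(x) = 1 - cos(x)   ⇒   g'(x) = sin(x)
  lim(x→0) f'(x)/g'(x) = lim(x→0) (6·sin(x)·cos(x))/(sin(x))
  = 6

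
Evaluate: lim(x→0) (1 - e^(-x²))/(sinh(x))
This is a 0/0 indeterminate form.

Apply L'Hôpital's rule: differentiate numerator and denominator separately.
  f(x) = 1 - e^(-x^2)   ⇒   f'(x) = 2·x·e^(-x^2)
  g(x) = sinh(x)   ⇒   g'(x) = cosh(x)
  lim(x→0) f'(x)/g'(x) = lim(x→0) (2·x·e^(-x^2))/(cosh(x))
  = 0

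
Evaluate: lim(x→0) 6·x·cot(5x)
This is a 0·∞ indeterminate form.

Rewrite 0·∞ as a quotient (0/0 or ∞/∞ form), then apply L'Hôpital's rule:
  lim(x→0) 6·x·cot(5x) = 6/5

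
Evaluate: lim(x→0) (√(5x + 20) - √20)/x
This is a standard limit.

Factor or rationalize the expression:
  lim(x→0) (√(5x + 20) - √20)/x = sqrt(5)/4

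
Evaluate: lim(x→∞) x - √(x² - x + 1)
This is an ∞-∞ indeterminate form.

Combine fractions or rationalize to convert ∞-∞ to 0/0 form:
  lim(x→∞) x - √(x² - x + 1) = 1/2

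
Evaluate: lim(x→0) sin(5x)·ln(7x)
This is a 0·∞ indeterminate form.

Rewrite 0·∞ as a quotient (0/0 or ∞/∞ form), then apply L'Hôpital's rule:
  lim(x→0) sin(5x)·ln(7x) = 0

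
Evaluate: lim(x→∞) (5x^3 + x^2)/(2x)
This is an ∞/∞ indeterminate form.

Apply L'Hôpital's rule: differentiate numerator and denominator separately.
  f(x) = 5·x^3 + x^2   ⇒   f'(x) = 15·x^2 + 2·x
  g(x) = 2·x   ⇒   g'(x) = 2
  lim(x→∞) f'(x)/g'(x) = lim(x→∞) (15·x^2 + 2·x)/(2)
  = ∞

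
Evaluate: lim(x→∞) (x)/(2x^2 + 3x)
This is an ∞/∞ indeterminate form.

Apply L'Hôpital's rule: differentiate numerator and denominator separately.
  f(x) = x   ⇒   f'(x) = 1
  g(x) = 2·x^2 + 3·x   ⇒   g'(x) = 4·x + 3
  lim(x→∞) f'(x)/g'(x) = lim(x→∞) (1)/(4·x + 3)
  = 0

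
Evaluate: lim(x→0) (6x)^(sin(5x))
This is an exponential indeterminate form.

For exponential indeterminate forms, take the natural log:
  Let L = lim(x→0) (6x)^(sin(5x))
  Then ln(L) = lim(x→0) [exponent × ln(base)]
  Evaluate using L'Hôpital or standard limits, then exponentiate.
  L = 1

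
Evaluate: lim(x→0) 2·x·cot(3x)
This is a 0·∞ indeterminate form.

Rewrite 0·∞ as a quotient (0/0 or ∞/∞ form), then apply L'Hôpital's rule:
  lim(x→0) 2·x·cot(3x) = 2/3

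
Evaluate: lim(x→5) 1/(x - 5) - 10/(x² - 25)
This is an ∞-∞ indeterminate form.

Combine fractions or rationalize to convert ∞-∞ to 0/0 form:
  lim(x→5) 1/(x - 5) - 10/(x² - 25) = 1/10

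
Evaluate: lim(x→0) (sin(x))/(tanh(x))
This is a 0/0 indeterminate form.

Apply L'Hôpital's rule: differentiate numerator and denominator separately.
  f(x) = sin(x)   ⇒   f'(x) = cos(x)
  g(x) = tanh(x)   ⇒   g'(x) = 1 - tanh(x)^2
  lim(x→0) f'(x)/g'(x) = lim(x→0) (cos(x))/(1 - tanh(x)^2)
  = 1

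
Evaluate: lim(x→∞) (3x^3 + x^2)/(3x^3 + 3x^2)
This is an ∞/∞ indeterminate form.

Apply L'Hôpital's rule: differentiate numerator and denominator separately.
  f(x) = 3·x^3 + x^2   ⇒   f'(x) = 9·x^2 + 2·x
  g(x) = 3·x^3 + 3·x^2   ⇒   g'(x) = 9·x^2 + 6·x
  lim(x→∞) f'(x)/g'(x) = lim(x→∞) (9·x^2 + 2·x)/(9·x^2 + 6·x)
  = 1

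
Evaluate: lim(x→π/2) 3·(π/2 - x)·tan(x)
This is a 0·∞ indeterminate form.

Rewrite 0·∞ as a quotient (0/0 or ∞/∞ form), then apply L'Hôpital's rule:
  lim(x→π/2) 3·(π/2 - x)·tan(x) = 3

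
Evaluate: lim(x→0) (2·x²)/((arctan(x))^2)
This is a 0/0 indeterminate form.

Apply L'Hôpital's rule: differentiate numerator and denominator separately.
  f(x) = 2·x^2   ⇒   f'(x) = 4·x
  g(x) = atan(x)^2   ⇒   g'(x) = 2·atan(x)/(x^2 + 1)
  lim(x→0) f'(x)/g'(x) = lim(x→0) (4·x)/(2·atan(x)/(x^2 + 1))
  = 2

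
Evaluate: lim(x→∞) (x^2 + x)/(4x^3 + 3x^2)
This is an ∞/∞ indeterminate form.

Apply L'Hôpital's rule: differentiate numerator and denominator separately.
  f(x) = x^2 + x   ⇒   f'(x) = 2·x + 1
  g(x) = 4·x^3 + 3·x^2   ⇒   g'(x) = 12·x^2 + 6·x
  lim(x→∞) f'(x)/g'(x) = lim(x→∞) (2·x + 1)/(12·x^2 + 6·x)
  = 0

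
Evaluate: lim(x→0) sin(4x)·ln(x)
This is a 0·∞ indeterminate form.

Rewrite 0·∞ as a quotient (0/0 or ∞/∞ form), then apply L'Hôpital's rule:
  lim(x→0) sin(4x)·ln(x) = 0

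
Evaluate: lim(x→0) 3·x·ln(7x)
This is a 0·∞ indeterminate form.

Rewrite 0·∞ as a quotient (0/0 or ∞/∞ form), then apply L'Hôpital's rule:
  lim(x→0) 3·x·ln(7x) = 0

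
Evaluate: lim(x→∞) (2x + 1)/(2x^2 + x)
This is an ∞/∞ indeterminate form.

Apply L'Hôpital's rule: differentiate numerator and denominator separately.
  f(x) = 2·x + 1   ⇒   f'(x) = 2
  g(x) = 2·x^2 + x   ⇒   g'(x) = 4·x + 1
  lim(x→∞) f'(x)/g'(x) = lim(x→∞) (2)/(4·x + 1)
  = 0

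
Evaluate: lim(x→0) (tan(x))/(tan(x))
This is a 0/0 indeterminate form.

Apply L'Hôpital's rule: differentiate numerator and denominator separately.
  f(x) = tan(x)   ⇒   f'(x) = tan(x)^2 + 1
  g(x) = tan(x)   ⇒   g'(x) = tan(x)^2 + 1
  lim(x→0) f'(x)/g'(x) = lim(x→0) (tan(x)^2 + 1)/(tan(x)^2 + 1)
  = 1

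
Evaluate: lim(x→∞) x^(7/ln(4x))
This is an exponential indeterminate form.

For exponential indeterminate forms, take the natural log:
  Let L = lim(x→∞) x^(7/ln(4x))
  Then ln(L) = lim(x→∞) [exponent × ln(base)]
  Evaluate using L'Hôpital or standard limits, then exponentiate.
  L = e^(7)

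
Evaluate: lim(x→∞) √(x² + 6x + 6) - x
This is an ∞-∞ indeterminate form.

Combine fractions or rationalize to convert ∞-∞ to 0/0 form:
  lim(x→∞) √(x² + 6x + 6) - x = 3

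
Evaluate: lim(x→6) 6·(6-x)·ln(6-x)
This is a 0·∞ indeterminate form.

Rewrite 0·∞ as a quotient (0/0 or ∞/∞ form), then apply L'Hôpital's rule:
  lim(x→6) 6·(6-x)·ln(6-x) = 0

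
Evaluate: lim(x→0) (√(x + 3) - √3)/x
This is a standard limit.

Factor or rationalize the expression:
  lim(x→0) (√(x + 3) - √3)/x = sqrt(3)/6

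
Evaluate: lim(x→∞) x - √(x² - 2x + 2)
This is an ∞-∞ indeterminate form.

Combine fractions or rationalize to convert ∞-∞ to 0/0 form:
  lim(x→∞) x - √(x² - 2x + 2) = 1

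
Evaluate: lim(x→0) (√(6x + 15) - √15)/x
This is a standard limit.

Factor or rationalize the expression:
  lim(x→0) (√(6x + 15) - √15)/x = sqrt(15)/5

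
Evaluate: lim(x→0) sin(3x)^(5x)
This is an exponential indeterminate form.

For exponential indeterminate forms, take the natural log:
  Let L = lim(x→0) sin(3x)^(5x)
  Then ln(L) = lim(x→0) [exponent × ln(base)]
  Evaluate using L'Hôpital or standard limits, then exponentiate.
  L = 1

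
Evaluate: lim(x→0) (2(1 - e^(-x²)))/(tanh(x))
This is a 0/0 indeterminate form.

Apply L'Hôpital's rule: differentiate numerator and denominator separately.
  f(x) = 2 - 2·e^(-x^2)   ⇒   f'(x) = 4·x·e^(-x^2)
  g(x) = tanh(x)   ⇒   g'(x) = 1 - tanh(x)^2
  lim(x→0) f'(x)/g'(x) = lim(x→0) (4·x·e^(-x^2))/(1 - tanh(x)^2)
  = 0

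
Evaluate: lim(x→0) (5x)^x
This is an exponential indeterminate form.

For exponential indeterminate forms, take the natural log:
  Let L = lim(x→0) (5x)^x
  Then ln(L) = lim(x→0) [exponent × ln(base)]
  Evaluate using L'Hôpital or standard limits, then exponentiate.
  L = 1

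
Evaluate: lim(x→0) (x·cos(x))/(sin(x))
This is a 0/0 indeterminate form.

Apply L'Hôpital's rule: differentiate numerator and denominator separately.
  f(x) = x·cos(x)   ⇒   f'(x) = -x·sin(x) + cos(x)
  g(x) = sin(x)   ⇒   g'(x) = cos(x)
  lim(x→0) f'(x)/g'(x) = lim(x→0) (-x·sin(x) + cos(x))/(cos(x))
  = 1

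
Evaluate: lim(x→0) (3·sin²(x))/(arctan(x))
This is a 0/0 indeterminate form.

Apply L'Hôpital's rule: differentiate numerator and denominator separately.
  f(x) = 3·sin(x)^2   ⇒   f'(x) = 6·sin(x)·cos(x)
  g(x) = atan(x)   ⇒   g'(x) = 1/(x^2 + 1)
  lim(x→0) f'(x)/g'(x) = lim(x→0) (6·sin(x)·cos(x))/(1/(x^2 + 1))
  = 0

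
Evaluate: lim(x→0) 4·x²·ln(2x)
This is a 0·∞ indeterminate form.

Rewrite 0·∞ as a quotient (0/0 or ∞/∞ form), then apply L'Hôpital's rule:
  lim(x→0) 4·x²·ln(2x) = 0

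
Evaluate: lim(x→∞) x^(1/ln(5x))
This is an exponential indeterminate form.

For exponential indeterminate forms, take the natural log:
  Let L = lim(x→∞) x^(1/ln(5x))
  Then ln(L) = lim(x→∞) [exponent × ln(base)]
  Evaluate using L'Hôpital or standard limits, then exponentiate.
  L = e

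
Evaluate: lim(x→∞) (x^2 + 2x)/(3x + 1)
This is an ∞/∞ indeterminate form.

Apply L'Hôpital's rule: differentiate numerator and denominator separately.
  f(x) = x^2 + 2·x   ⇒   f'(x) = 2·x + 2
  g(x) = 3·x + 1   ⇒   g'(x) = 3
  lim(x→∞) f'(x)/g'(x) = lim(x→∞) (2·x + 2)/(3)
  = ∞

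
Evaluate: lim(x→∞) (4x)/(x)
This is an ∞/∞ indeterminate form.

Apply L'Hôpital's rule: differentiate numerator and denominator separately.
  f(x) = 4·x   ⇒   f'(x) = 4
  g(x) = x   ⇒   g'(x) = 1
  lim(x→∞) f'(x)/g'(x) = lim(x→∞) (4)/(1)
  = 4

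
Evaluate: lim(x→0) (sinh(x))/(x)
This is a 0/0 indeterminate form.

Apply L'Hôpital's rule: differentiate numerator and denominator separately.
  f(x) = sinh(x)   ⇒   f'(x) = cosh(x)
  g(x) = x   ⇒   g'(x) = 1
  lim(x→0) f'(x)/g'(x) = lim(x→0) (cosh(x))/(1)
  = 1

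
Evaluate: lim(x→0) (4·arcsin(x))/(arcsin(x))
This is a 0/0 indeterminate form.

Apply L'Hôpital's rule: differentiate numerator and denominator separately.
  f(x) = 4·asin(x)   ⇒   f'(x) = 4/sqrt(1 - x^2)
  g(x) = asin(x)   ⇒   g'(x) = 1/sqrt(1 - x^2)
  lim(x→0) f'(x)/g'(x) = lim(x→0) (4/sqrt(1 - x^2))/(1/sqrt(1 - x^2))
  = 4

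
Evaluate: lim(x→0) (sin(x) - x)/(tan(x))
This is a 0/0 indeterminate form.

Apply L'Hôpital's rule: differentiate numerator and denominator separately.
  f(x) = -x + sin(x)   ⇒   f'(x) = cos(x) - 1
  g(x) = tan(x)   ⇒   g'(x) = tan(x)^2 + 1
  lim(x→0) f'(x)/g'(x) = lim(x→0) (cos(x) - 1)/(tan(x)^2 + 1)
  = 0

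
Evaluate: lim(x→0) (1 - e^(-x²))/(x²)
This is a 0/0 indeterminate form.

Apply L'Hôpital's rule: differentiate numerator and denominator separately.
  f(x) = 1 - e^(-x^2)   ⇒   f'(x) = 2·x·e^(-x^2)
  g(x) = x^2   ⇒   g'(x) = 2·x
  lim(x→0) f'(x)/g'(x) = lim(x→0) (2·x·e^(-x^2))/(2·x)
  = 1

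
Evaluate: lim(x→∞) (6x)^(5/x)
This is an exponential indeterminate form.

For exponential indeterminate forms, take the natural log:
  Let L = lim(x→∞) (6x)^(5/x)
  Then ln(L) = lim(x→∞) [exponent × ln(base)]
  Evaluate using L'Hôpital or standard limits, then exponentiate.
  L = 1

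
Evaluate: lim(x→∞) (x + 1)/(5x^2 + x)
This is an ∞/∞ indeterminate form.

Apply L'Hôpital's rule: differentiate numerator and denominator separately.
  f(x) = x + 1   ⇒   f'(x) = 1
  g(x) = 5·x^2 + x   ⇒   g'(x) = 10·x + 1
  lim(x→∞) f'(x)/g'(x) = lim(x→∞) (1)/(10·x + 1)
  = 0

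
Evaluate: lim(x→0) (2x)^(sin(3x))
This is an exponential indeterminate form.

For exponential indeterminate forms, take the natural log:
  Let L = lim(x→0) (2x)^(sin(3x))
  Then ln(L) = lim(x→0) [exponent × ln(base)]
  Evaluate using L'Hôpital or standard limits, then exponentiate.
  L = 1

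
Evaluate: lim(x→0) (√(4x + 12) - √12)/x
This is a standard limit.

Factor or rationalize the expression:
  lim(x→0) (√(4x + 12) - √12)/x = sqrt(3)/3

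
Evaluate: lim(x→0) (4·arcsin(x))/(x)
This is a 0/0 indeterminate form.

Apply L'Hôpital's rule: differentiate numerator and denominator separately.
  f(x) = 4·asin(x)   ⇒   f'(x) = 4/sqrt(1 - x^2)
  g(x) = x   ⇒   g'(x) = 1
  lim(x→0) f'(x)/g'(x) = lim(x→0) (4/sqrt(1 - x^2))/(1)
  = 4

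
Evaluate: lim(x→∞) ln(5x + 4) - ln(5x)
This is an ∞-∞ indeterminate form.

Combine fractions or rationalize to convert ∞-∞ to 0/0 form:
  lim(x→∞) ln(5x + 4) - ln(5x) = 0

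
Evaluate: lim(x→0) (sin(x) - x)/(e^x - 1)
This is a 0/0 indeterminate form.

Apply L'Hôpital's rule: differentiate numerator and denominator separately.
  f(x) = -x + sin(x)   ⇒   f'(x) = cos(x) - 1
  g(x) = e^(x) - 1   ⇒   g'(x) = e^(x)
  lim(x→0) f'(x)/g'(x) = lim(x→0) (cos(x) - 1)/(e^(x))
  = 0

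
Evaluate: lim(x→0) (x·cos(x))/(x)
This is a 0/0 indeterminate form.

Apply L'Hôpital's rule: differentiate numerator and denominator separately.
  f(x) = x·cos(x)   ⇒   f'(x) = -x·sin(x) + cos(x)
  g(x) = x   ⇒   g'(x) = 1
  lim(x→0) f'(x)/g'(x) = lim(x→0) (-x·sin(x) + cos(x))/(1)
  = 1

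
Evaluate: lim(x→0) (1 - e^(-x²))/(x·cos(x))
This is a 0/0 indeterminate form.

Apply L'Hôpital's rule: differentiate numerator and denominator separately.
  f(x) = 1 - e^(-x^2)   ⇒   f'(x) = 2·x·e^(-x^2)
  g(x) = x·cos(x)   ⇒   g'(x) = -x·sin(x) + cos(x)
  lim(x→0) f'(x)/g'(x) = lim(x→0) (2·x·e^(-x^2))/(-x·sin(x) + cos(x))
  = 0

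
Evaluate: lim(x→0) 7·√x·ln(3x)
This is a 0·∞ indeterminate form.

Rewrite 0·∞ as a quotient (0/0 or ∞/∞ form), then apply L'Hôpital's rule:
  lim(x→0) 7·√x·ln(3x) = 0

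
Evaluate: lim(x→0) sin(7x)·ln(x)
This is a 0·∞ indeterminate form.

Rewrite 0·∞ as a quotient (0/0 or ∞/∞ form), then apply L'Hôpital's rule:
  lim(x→0) sin(7x)·ln(x) = 0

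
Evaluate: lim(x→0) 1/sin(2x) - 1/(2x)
This is an ∞-∞ indeterminate form.

Combine fractions or rationalize to convert ∞-∞ to 0/0 form:
  lim(x→0) 1/sin(2x) - 1/(2x) = 0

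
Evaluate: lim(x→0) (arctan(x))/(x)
This is a 0/0 indeterminate form.

Apply L'Hôpital's rule: differentiate numerator and denominator separately.
  f(x) = atan(x)   ⇒   f'(x) = 1/(x^2 + 1)
  g(x) = x   ⇒   g'(x) = 1
  lim(x→0) f'(x)/g'(x) = lim(x→0) (1/(x^2 + 1))/(1)
  = 1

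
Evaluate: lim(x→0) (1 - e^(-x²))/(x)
This is a 0/0 indeterminate form.

Apply L'Hôpital's rule: differentiate numerator and denominator separately.
  f(x) = 1 - e^(-x^2)   ⇒   f'(x) = 2·x·e^(-x^2)
  g(x) = x   ⇒   g'(x) = 1
  lim(x→0) f'(x)/g'(x) = lim(x→0) (2·x·e^(-x^2))/(1)
  = 0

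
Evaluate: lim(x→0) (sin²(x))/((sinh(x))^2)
This is a 0/0 indeterminate form.

Apply L'Hôpital's rule: differentiate numerator and denominator separately.
  f(x) = sin(x)^2   ⇒   f'(x) = 2·sin(x)·cos(x)
  g(x) = sinh(x)^2   ⇒   g'(x) = 2·sinh(x)·cosh(x)
  lim(x→0) f'(x)/g'(x) = lim(x→0) (2·sin(x)·cos(x))/(2·sinh(x)·cosh(x))
  = 1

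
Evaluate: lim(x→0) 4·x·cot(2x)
This is a 0·∞ indeterminate form.

Rewrite 0·∞ as a quotient (0/0 or ∞/∞ form), then apply L'Hôpital's rule:
  lim(x→0) 4·x·cot(2x) = 2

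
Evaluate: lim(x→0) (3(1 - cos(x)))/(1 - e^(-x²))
This is a 0/0 indeterminate form.

Apply L'Hôpital's rule: differentiate numerator and denominator separately.
  f(x) = 3 - 3·cos(x)   ⇒   f'(x) = 3·sin(x)
  g(x) = 1 - e^(-x^2)   ⇒   g'(x) = 2·x·e^(-x^2)
  lim(x→0) f'(x)/g'(x) = lim(x→0) (3·sin(x))/(2·x·e^(-x^2))
  = 3/2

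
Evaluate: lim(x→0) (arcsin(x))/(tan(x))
This is a 0/0 indeterminate form.

Apply L'Hôpital's rule: differentiate numerator and denominator separately.
  f(x) = asin(x)   ⇒   f'(x) = 1/sqrt(1 - x^2)
  g(x) = tan(x)   ⇒   g'(x) = tan(x)^2 + 1
  lim(x→0) f'(x)/g'(x) = lim(x→0) (1/sqrt(1 - x^2))/(tan(x)^2 + 1)
  = 1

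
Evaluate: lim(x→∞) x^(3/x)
This is an exponential indeterminate form.

For exponential indeterminate forms, take the natural log:
  Let L = lim(x→∞) x^(3/x)
  Then ln(L) = lim(x→∞) [exponent × ln(base)]
  Evaluate using L'Hôpital or standard limits, then exponentiate.
  L = 1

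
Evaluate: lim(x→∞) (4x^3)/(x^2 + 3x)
This is an ∞/∞ indeterminate form.

Apply L'Hôpital's rule: differentiate numerator and denominator separately.
  f(x) = 4·x^3   ⇒   f'(x) = 12·x^2
  g(x) = x^2 + 3·x   ⇒   g'(x) = 2·x + 3
  lim(x→∞) f'(x)/g'(x) = lim(x→∞) (12·x^2)/(2·x + 3)
  = ∞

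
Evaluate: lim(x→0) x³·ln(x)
This is a 0·∞ indeterminate form.

Rewrite 0·∞ as a quotient (0/0 or ∞/∞ form), then apply L'Hôpital's rule:
  lim(x→0) x³·ln(x) = 0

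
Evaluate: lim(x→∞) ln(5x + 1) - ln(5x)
This is an ∞-∞ indeterminate form.

Combine fractions or rationalize to convert ∞-∞ to 0/0 form:
  lim(x→∞) ln(5x + 1) - ln(5x) = 0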